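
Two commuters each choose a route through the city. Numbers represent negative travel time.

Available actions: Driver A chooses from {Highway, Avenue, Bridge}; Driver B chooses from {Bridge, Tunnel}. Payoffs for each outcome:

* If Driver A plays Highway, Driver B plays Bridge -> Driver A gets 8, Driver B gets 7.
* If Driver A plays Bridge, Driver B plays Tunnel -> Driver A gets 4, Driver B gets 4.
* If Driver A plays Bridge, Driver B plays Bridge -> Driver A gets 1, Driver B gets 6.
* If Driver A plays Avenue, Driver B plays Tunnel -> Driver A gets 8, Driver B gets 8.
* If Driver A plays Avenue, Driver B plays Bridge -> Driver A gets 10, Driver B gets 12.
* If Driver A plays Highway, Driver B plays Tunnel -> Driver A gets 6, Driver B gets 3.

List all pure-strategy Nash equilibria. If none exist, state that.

(Avenue, Bridge)

For each player, find the best response to each opponent profile; mutual best responses are the pure NE.
Driver A against Bridge: payoffs 8, 10, 1 → best response Avenue.
Driver A against Tunnel: payoffs 6, 8, 4 → best response Avenue.
Driver B against Highway: payoffs 7, 3 → best response Bridge.
Driver B against Avenue: payoffs 12, 8 → best response Bridge.
Driver B against Bridge: payoffs 6, 4 → best response Bridge.
Mutual best responses: (Avenue, Bridge).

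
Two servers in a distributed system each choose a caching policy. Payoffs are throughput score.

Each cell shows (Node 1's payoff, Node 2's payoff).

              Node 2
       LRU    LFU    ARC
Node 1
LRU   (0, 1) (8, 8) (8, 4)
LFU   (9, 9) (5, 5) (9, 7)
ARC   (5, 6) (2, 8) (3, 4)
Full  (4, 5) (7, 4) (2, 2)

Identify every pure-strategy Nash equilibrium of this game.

(LRU, LFU), (LFU, LRU)

(LRU, LRU): Node 1 can switch to LFU (0 → 9). Not NE.
(LRU, LFU): Node 1 gets 8, best alternative 7; Node 2 gets 8, best alternative 4. No profitable deviation — NE.
(LRU, ARC): Node 1 can switch to LFU (8 → 9). Not NE.
(LFU, LRU): Node 1 gets 9, best alternative 5; Node 2 gets 9, best alternative 7. No profitable deviation — NE.
(LFU, LFU): Node 1 can switch to LRU (5 → 8). Not NE.
(LFU, ARC): Node 2 can switch to LRU (7 → 9). Not NE.
(ARC, LRU): Node 1 can switch to LFU (5 → 9). Not NE.
(ARC, LFU): Node 1 can switch to LRU (2 → 8). Not NE.
(The remaining 4 profiles each have a profitable deviation by the same check.)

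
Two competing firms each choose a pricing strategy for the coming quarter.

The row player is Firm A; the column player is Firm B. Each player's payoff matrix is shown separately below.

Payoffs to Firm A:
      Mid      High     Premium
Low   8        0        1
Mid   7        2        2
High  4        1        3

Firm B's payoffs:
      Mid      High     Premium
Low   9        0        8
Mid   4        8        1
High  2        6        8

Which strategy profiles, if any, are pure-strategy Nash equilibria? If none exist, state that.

(Low, Mid): Firm A gets 8, best alternative 7; Firm B gets 9, best alternative 8. No profitable deviation — NE.
(Low, High): Firm A can switch to Mid (0 → 2). Not NE.
(Low, Premium): Firm A can switch to Mid (1 → 2). Not NE.
(Mid, Mid): Firm A can switch to Low (7 → 8). Not NE.
(Mid, High): Firm A gets 2, best alternative 1; Firm B gets 8, best alternative 4. No profitable deviation — NE.
(Mid, Premium): Firm A can switch to High (2 → 3). Not NE.
(High, Mid): Firm A can switch to Low (4 → 8). Not NE.
(High, High): Firm A can switch to Mid (1 → 2). Not NE.
(High, Premium): Firm A gets 3, best alternative 2; Firm B gets 8, best alternative 6. No profitable deviation — NE.

The pure Nash equilibria are (Low, Mid); (Mid, High); (High, Premium).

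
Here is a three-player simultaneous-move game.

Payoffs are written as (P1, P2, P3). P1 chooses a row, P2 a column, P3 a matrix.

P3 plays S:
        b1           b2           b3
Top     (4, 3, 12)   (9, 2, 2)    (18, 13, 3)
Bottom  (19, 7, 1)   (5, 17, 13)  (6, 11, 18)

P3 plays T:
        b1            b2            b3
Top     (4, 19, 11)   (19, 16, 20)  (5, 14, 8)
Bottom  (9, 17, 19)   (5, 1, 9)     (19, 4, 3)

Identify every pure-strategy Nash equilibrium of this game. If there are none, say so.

Mark each player's best response to every combination of opponents' strategies; a profile where every player is best-responding is a pure Nash equilibrium.
P1 against (b1, S): payoffs 4, 19 → best response Bottom.
P1 against (b1, T): payoffs 4, 9 → best response Bottom.
P1 against (b2, S): payoffs 9, 5 → best response Top.
P1 against (b2, T): payoffs 19, 5 → best response Top.
P1 against (b3, S): payoffs 18, 6 → best response Top.
P1 against (b3, T): payoffs 5, 19 → best response Bottom.
P2 against (Top, S): payoffs 3, 2, 13 → best response b3.
P2 against (Top, T): payoffs 19, 16, 14 → best response b1.
P2 against (Bottom, S): payoffs 7, 17, 11 → best response b2.
P2 against (Bottom, T): payoffs 17, 1, 4 → best response b1.
P3 against (Top, b1): payoffs 12, 11 → best response S.
P3 against (Top, b2): payoffs 2, 20 → best response T.
P3 against (Top, b3): payoffs 3, 8 → best response T.
P3 against (Bottom, b1): payoffs 1, 19 → best response T.
P3 against (Bottom, b2): payoffs 13, 9 → best response S.
P3 against (Bottom, b3): payoffs 18, 3 → best response S.
Mutual best responses: (Bottom, b1, T).

The unique pure-strategy Nash equilibrium is (Bottom, b1, T).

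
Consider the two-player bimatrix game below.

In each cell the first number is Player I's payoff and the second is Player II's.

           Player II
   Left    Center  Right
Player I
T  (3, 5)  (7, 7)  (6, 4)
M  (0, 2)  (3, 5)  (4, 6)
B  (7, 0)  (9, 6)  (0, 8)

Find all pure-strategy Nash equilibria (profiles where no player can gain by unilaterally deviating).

There is no pure-strategy Nash equilibrium.

Mark each player's best response to every combination of opponents' strategies; a profile where every player is best-responding is a pure Nash equilibrium.
Player I against Left: payoffs 3, 0, 7 → best response B.
Player I against Center: payoffs 7, 3, 9 → best response B.
Player I against Right: payoffs 6, 4, 0 → best response T.
Player II against T: payoffs 5, 7, 4 → best response Center.
Player II against M: payoffs 2, 5, 6 → best response Right.
Player II against B: payoffs 0, 6, 8 → best response Right.
No profile is a mutual best response for all players.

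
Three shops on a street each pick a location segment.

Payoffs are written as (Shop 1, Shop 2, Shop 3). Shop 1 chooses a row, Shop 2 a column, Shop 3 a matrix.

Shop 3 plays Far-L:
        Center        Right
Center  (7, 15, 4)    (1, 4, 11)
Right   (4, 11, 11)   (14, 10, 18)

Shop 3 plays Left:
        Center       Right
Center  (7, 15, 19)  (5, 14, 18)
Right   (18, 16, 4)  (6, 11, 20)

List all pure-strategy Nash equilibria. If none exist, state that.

There is no pure-strategy Nash equilibrium.

Shop 1 against (Center, Far-L): payoffs 7, 4 → best response Center.
Shop 1 against (Center, Left): payoffs 7, 18 → best response Right.
Shop 1 against (Right, Far-L): payoffs 1, 14 → best response Right.
Shop 1 against (Right, Left): payoffs 5, 6 → best response Right.
Shop 2 against (Center, Far-L): payoffs 15, 4 → best response Center.
Shop 2 against (Center, Left): payoffs 15, 14 → best response Center.
Shop 2 against (Right, Far-L): payoffs 11, 10 → best response Center.
Shop 2 against (Right, Left): payoffs 16, 11 → best response Center.
Shop 3 against (Center, Center): payoffs 4, 19 → best response Left.
Shop 3 against (Center, Right): payoffs 11, 18 → best response Left.
Shop 3 against (Right, Center): payoffs 11, 4 → best response Far-L.
Shop 3 against (Right, Right): payoffs 18, 20 → best response Left.
No profile is a mutual best response for all players.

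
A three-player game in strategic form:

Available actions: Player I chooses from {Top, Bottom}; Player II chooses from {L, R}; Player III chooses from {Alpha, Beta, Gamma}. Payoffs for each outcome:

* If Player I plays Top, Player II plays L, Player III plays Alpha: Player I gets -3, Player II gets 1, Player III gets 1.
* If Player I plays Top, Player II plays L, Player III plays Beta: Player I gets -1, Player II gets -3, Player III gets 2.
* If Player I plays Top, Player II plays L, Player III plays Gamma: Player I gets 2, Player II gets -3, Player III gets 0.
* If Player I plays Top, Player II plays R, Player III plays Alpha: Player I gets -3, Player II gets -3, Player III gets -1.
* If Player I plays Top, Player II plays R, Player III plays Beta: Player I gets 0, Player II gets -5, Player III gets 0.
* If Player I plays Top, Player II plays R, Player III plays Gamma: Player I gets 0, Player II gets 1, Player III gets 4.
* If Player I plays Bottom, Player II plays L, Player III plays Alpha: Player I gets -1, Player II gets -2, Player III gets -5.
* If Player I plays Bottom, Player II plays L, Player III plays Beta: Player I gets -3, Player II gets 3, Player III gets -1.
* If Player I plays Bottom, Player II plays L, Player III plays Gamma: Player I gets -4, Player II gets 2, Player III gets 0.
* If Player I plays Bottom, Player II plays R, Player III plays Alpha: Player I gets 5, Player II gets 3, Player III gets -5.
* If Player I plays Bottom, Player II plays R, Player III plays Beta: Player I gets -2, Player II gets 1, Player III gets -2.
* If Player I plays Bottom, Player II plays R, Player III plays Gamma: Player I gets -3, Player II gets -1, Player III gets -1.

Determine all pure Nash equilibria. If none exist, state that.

Pure-strategy Nash equilibria: (Top, L, Beta), (Top, R, Gamma)

(Top, L, Alpha): Player I can switch to Bottom (-3 → -1). Not NE.
(Top, L, Beta): Player I gets -1, best alternative -3; Player II gets -3, best alternative -5; Player III gets 2, best alternative 1. No profitable deviation — NE.
(Top, L, Gamma): Player II can switch to R (-3 → 1). Not NE.
(Top, R, Alpha): Player I can switch to Bottom (-3 → 5). Not NE.
(Top, R, Beta): Player II can switch to L (-5 → -3). Not NE.
(Top, R, Gamma): Player I gets 0, best alternative -3; Player II gets 1, best alternative -3; Player III gets 4, best alternative 0. No profitable deviation — NE.
(Bottom, L, Alpha): Player II can switch to R (-2 → 3). Not NE.
(Bottom, L, Beta): Player I can switch to Top (-3 → -1). Not NE.
(Bottom, L, Gamma): Player I can switch to Top (-4 → 2). Not NE.
(Bottom, R, Alpha): Player III can switch to Beta (-5 → -2). Not NE.
(Bottom, R, Beta): Player I can switch to Top (-2 → 0). Not NE.
(Bottom, R, Gamma): Player I can switch to Top (-3 → 0). Not NE.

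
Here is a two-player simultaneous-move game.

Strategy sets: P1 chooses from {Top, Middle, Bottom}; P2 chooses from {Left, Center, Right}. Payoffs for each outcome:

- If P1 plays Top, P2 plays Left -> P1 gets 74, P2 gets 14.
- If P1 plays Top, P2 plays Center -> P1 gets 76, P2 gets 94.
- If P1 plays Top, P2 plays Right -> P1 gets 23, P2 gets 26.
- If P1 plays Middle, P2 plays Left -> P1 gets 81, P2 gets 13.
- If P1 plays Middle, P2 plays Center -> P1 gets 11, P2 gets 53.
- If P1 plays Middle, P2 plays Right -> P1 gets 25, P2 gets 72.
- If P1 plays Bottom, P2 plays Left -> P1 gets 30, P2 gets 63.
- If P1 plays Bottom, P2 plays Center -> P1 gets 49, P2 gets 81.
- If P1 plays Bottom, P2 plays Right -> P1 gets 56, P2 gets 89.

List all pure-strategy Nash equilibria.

(Top, Left): P1 can switch to Middle (74 → 81). Not NE.
(Top, Center): P1 gets 76, best alternative 49; P2 gets 94, best alternative 26. No profitable deviation — NE.
(Top, Right): P1 can switch to Middle (23 → 25). Not NE.
(Middle, Left): P2 can switch to Center (13 → 53). Not NE.
(Middle, Center): P1 can switch to Top (11 → 76). Not NE.
(Middle, Right): P1 can switch to Bottom (25 → 56). Not NE.
(Bottom, Left): P1 can switch to Top (30 → 74). Not NE.
(Bottom, Center): P1 can switch to Top (49 → 76). Not NE.
(Bottom, Right): P1 gets 56, best alternative 25; P2 gets 89, best alternative 81. No profitable deviation — NE.

The pure Nash equilibria are (Top, Center); (Bottom, Right).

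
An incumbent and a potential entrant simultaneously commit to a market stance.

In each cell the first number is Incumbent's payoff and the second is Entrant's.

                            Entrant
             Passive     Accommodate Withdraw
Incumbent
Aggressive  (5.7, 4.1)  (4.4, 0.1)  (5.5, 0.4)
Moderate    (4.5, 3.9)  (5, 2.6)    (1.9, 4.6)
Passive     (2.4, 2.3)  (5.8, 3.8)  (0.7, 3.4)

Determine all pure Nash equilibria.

Mark each player's best response to every combination of opponents' strategies; a profile where every player is best-responding is a pure Nash equilibrium.
Incumbent against Passive: payoffs 5.7, 4.5, 2.4 → best response Aggressive.
Incumbent against Accommodate: payoffs 4.4, 5, 5.8 → best response Passive.
Incumbent against Withdraw: payoffs 5.5, 1.9, 0.7 → best response Aggressive.
Entrant against Aggressive: payoffs 4.1, 0.1, 0.4 → best response Passive.
Entrant against Moderate: payoffs 3.9, 2.6, 4.6 → best response Withdraw.
Entrant against Passive: payoffs 2.3, 3.8, 3.4 → best response Accommodate.
Mutual best responses: (Aggressive, Passive); (Passive, Accommodate).

The pure Nash equilibria are (Aggressive, Passive), (Passive, Accommodate).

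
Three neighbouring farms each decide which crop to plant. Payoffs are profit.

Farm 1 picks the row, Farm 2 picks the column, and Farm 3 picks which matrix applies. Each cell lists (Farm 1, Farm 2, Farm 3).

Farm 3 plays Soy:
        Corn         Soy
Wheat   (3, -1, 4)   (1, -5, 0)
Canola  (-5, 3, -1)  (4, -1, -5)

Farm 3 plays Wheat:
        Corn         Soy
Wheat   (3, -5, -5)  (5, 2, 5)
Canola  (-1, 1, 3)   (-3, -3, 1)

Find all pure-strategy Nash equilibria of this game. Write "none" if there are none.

Pure-strategy Nash equilibria: (Wheat, Corn, Soy); (Wheat, Soy, Wheat)

Check each profile: it is a Nash equilibrium iff no player can strictly gain by switching unilaterally.
(Wheat, Corn, Soy): Farm 1 gets 3, best alternative -5; Farm 2 gets -1, best alternative -5; Farm 3 gets 4, best alternative -5. No profitable deviation — NE.
(Wheat, Corn, Wheat): Farm 2 can switch to Soy (-5 → 2). Not NE.
(Wheat, Soy, Soy): Farm 1 can switch to Canola (1 → 4). Not NE.
(Wheat, Soy, Wheat): Farm 1 gets 5, best alternative -3; Farm 2 gets 2, best alternative -5; Farm 3 gets 5, best alternative 0. No profitable deviation — NE.
(Canola, Corn, Soy): Farm 1 can switch to Wheat (-5 → 3). Not NE.
(Canola, Corn, Wheat): Farm 1 can switch to Wheat (-1 → 3). Not NE.
(Canola, Soy, Soy): Farm 2 can switch to Corn (-1 → 3). Not NE.
(Canola, Soy, Wheat): Farm 1 can switch to Wheat (-3 → 5). Not NE.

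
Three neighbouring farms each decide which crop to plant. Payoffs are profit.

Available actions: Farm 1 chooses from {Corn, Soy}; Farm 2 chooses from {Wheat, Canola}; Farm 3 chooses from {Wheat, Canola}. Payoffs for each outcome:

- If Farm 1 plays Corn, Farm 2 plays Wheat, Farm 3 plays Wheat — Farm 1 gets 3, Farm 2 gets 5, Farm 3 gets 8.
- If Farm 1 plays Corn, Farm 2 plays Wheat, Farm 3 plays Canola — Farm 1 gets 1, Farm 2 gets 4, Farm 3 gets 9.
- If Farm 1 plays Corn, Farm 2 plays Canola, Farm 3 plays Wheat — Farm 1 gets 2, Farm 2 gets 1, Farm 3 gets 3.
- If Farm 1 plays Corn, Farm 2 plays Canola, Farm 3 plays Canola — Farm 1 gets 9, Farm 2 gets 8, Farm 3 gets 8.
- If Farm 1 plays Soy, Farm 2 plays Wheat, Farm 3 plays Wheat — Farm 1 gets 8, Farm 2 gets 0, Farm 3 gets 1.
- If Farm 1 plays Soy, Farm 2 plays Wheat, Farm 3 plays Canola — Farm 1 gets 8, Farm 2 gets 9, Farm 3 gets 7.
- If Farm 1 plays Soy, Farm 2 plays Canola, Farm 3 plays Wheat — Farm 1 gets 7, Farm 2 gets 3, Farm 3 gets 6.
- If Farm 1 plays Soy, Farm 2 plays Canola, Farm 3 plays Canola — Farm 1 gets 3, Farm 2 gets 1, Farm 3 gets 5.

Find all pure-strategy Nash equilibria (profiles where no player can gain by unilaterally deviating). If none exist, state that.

The pure Nash equilibria are (Corn, Canola, Canola), (Soy, Wheat, Canola), (Soy, Canola, Wheat).

For each strategy profile, look for a profitable unilateral deviation.
(Corn, Wheat, Wheat): Farm 1 can switch to Soy (3 → 8). Not NE.
(Corn, Wheat, Canola): Farm 1 can switch to Soy (1 → 8). Not NE.
(Corn, Canola, Wheat): Farm 1 can switch to Soy (2 → 7). Not NE.
(Corn, Canola, Canola): Farm 1 gets 9, best alternative 3; Farm 2 gets 8, best alternative 4; Farm 3 gets 8, best alternative 3. No profitable deviation — NE.
(Soy, Wheat, Wheat): Farm 2 can switch to Canola (0 → 3). Not NE.
(Soy, Wheat, Canola): Farm 1 gets 8, best alternative 1; Farm 2 gets 9, best alternative 1; Farm 3 gets 7, best alternative 1. No profitable deviation — NE.
(Soy, Canola, Wheat): Farm 1 gets 7, best alternative 2; Farm 2 gets 3, best alternative 0; Farm 3 gets 6, best alternative 5. No profitable deviation — NE.
(Soy, Canola, Canola): Farm 1 can switch to Corn (3 → 9). Not NE.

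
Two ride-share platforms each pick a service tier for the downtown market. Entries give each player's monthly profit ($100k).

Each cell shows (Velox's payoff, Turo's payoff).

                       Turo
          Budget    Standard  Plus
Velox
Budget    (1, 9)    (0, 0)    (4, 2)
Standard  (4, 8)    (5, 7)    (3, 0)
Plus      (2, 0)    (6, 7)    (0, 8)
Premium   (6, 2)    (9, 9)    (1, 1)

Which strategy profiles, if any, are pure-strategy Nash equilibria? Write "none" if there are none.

Mark each player's best response to every combination of opponents' strategies; a profile where every player is best-responding is a pure Nash equilibrium.
Velox against Budget: payoffs 1, 4, 2, 6 → best response Premium.
Velox against Standard: payoffs 0, 5, 6, 9 → best response Premium.
Velox against Plus: payoffs 4, 3, 0, 1 → best response Budget.
Turo against Budget: payoffs 9, 0, 2 → best response Budget.
Turo against Standard: payoffs 8, 7, 0 → best response Budget.
Turo against Plus: payoffs 0, 7, 8 → best response Plus.
Turo against Premium: payoffs 2, 9, 1 → best response Standard.
Mutual best responses: (Premium, Standard).

(Premium, Standard)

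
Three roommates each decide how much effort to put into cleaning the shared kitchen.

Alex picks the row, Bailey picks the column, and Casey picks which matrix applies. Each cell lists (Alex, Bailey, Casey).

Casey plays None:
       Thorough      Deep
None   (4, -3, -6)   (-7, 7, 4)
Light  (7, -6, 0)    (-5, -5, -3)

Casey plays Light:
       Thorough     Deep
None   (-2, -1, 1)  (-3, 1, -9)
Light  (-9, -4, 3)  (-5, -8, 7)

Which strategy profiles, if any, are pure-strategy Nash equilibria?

This game has no pure Nash equilibrium.

For each player, find the best response to each opponent profile; mutual best responses are the pure NE.
Alex against (Thorough, None): payoffs 4, 7 → best response Light.
Alex against (Thorough, Light): payoffs -2, -9 → best response None.
Alex against (Deep, None): payoffs -7, -5 → best response Light.
Alex against (Deep, Light): payoffs -3, -5 → best response None.
Bailey against (None, None): payoffs -3, 7 → best response Deep.
Bailey against (None, Light): payoffs -1, 1 → best response Deep.
Bailey against (Light, None): payoffs -6, -5 → best response Deep.
Bailey against (Light, Light): payoffs -4, -8 → best response Thorough.
Casey against (None, Thorough): payoffs -6, 1 → best response Light.
Casey against (None, Deep): payoffs 4, -9 → best response None.
Casey against (Light, Thorough): payoffs 0, 3 → best response Light.
Casey against (Light, Deep): payoffs -3, 7 → best response Light.
No profile is a mutual best response for all players.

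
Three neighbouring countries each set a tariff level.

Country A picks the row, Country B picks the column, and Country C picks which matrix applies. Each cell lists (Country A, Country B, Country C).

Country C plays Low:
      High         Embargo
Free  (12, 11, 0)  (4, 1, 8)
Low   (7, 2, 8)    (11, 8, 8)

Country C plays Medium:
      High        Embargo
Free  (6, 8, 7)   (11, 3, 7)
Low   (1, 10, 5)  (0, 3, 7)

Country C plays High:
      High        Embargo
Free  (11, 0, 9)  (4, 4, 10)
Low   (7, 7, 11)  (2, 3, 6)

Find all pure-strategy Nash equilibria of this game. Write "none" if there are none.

For each strategy profile, look for a profitable unilateral deviation.
(Free, High, Low): Country C can switch to Medium (0 → 7). Not NE.
(Free, High, Medium): Country C can switch to High (7 → 9). Not NE.
(Free, High, High): Country B can switch to Embargo (0 → 4). Not NE.
(Free, Embargo, Low): Country A can switch to Low (4 → 11). Not NE.
(Free, Embargo, Medium): Country B can switch to High (3 → 8). Not NE.
(Free, Embargo, High): Country A gets 4, best alternative 2; Country B gets 4, best alternative 0; Country C gets 10, best alternative 8. No profitable deviation — NE.
(Low, High, Low): Country A can switch to Free (7 → 12). Not NE.
(Low, High, Medium): Country A can switch to Free (1 → 6). Not NE.
(Low, High, High): Country A can switch to Free (7 → 11). Not NE.
(Low, Embargo, Low): Country A gets 11, best alternative 4; Country B gets 8, best alternative 2; Country C gets 8, best alternative 7. No profitable deviation — NE.
(Low, Embargo, Medium): Country A can switch to Free (0 → 11). Not NE.
(Low, Embargo, High): Country A can switch to Free (2 → 4). Not NE.

(Free, Embargo, High); (Low, Embargo, Low)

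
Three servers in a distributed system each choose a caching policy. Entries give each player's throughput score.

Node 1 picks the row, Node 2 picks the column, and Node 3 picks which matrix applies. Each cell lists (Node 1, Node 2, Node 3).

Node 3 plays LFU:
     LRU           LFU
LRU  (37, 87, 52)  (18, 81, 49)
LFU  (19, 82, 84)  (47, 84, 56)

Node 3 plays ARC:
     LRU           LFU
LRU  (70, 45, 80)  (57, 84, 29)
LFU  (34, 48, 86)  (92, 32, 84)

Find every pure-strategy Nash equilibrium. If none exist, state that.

Check each profile: it is a Nash equilibrium iff no player can strictly gain by switching unilaterally.
(LRU, LRU, LFU): Node 3 can switch to ARC (52 → 80). Not NE.
(LRU, LRU, ARC): Node 2 can switch to LFU (45 → 84). Not NE.
(LRU, LFU, LFU): Node 1 can switch to LFU (18 → 47). Not NE.
(LRU, LFU, ARC): Node 1 can switch to LFU (57 → 92). Not NE.
(LFU, LRU, LFU): Node 1 can switch to LRU (19 → 37). Not NE.
(LFU, LRU, ARC): Node 1 can switch to LRU (34 → 70). Not NE.
(LFU, LFU, LFU): Node 3 can switch to ARC (56 → 84). Not NE.
(LFU, LFU, ARC): Node 2 can switch to LRU (32 → 48). Not NE.

There is no pure-strategy Nash equilibrium.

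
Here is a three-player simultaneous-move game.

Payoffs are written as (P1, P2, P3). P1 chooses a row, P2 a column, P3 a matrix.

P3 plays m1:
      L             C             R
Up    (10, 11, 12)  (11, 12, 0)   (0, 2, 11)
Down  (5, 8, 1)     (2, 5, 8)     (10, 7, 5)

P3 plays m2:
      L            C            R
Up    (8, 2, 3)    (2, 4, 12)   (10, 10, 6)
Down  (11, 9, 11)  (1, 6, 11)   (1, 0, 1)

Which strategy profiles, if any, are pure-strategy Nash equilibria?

P1 against (L, m1): payoffs 10, 5 → best response Up.
P1 against (L, m2): payoffs 8, 11 → best response Down.
P1 against (C, m1): payoffs 11, 2 → best response Up.
P1 against (C, m2): payoffs 2, 1 → best response Up.
P1 against (R, m1): payoffs 0, 10 → best response Down.
P1 against (R, m2): payoffs 10, 1 → best response Up.
P2 against (Up, m1): payoffs 11, 12, 2 → best response C.
P2 against (Up, m2): payoffs 2, 4, 10 → best response R.
P2 against (Down, m1): payoffs 8, 5, 7 → best response L.
P2 against (Down, m2): payoffs 9, 6, 0 → best response L.
P3 against (Up, L): payoffs 12, 3 → best response m1.
P3 against (Up, C): payoffs 0, 12 → best response m2.
P3 against (Up, R): payoffs 11, 6 → best response m1.
P3 against (Down, L): payoffs 1, 11 → best response m2.
P3 against (Down, C): payoffs 8, 11 → best response m2.
P3 against (Down, R): payoffs 5, 1 → best response m1.
Mutual best responses: (Down, L, m2).

(Down, L, m2)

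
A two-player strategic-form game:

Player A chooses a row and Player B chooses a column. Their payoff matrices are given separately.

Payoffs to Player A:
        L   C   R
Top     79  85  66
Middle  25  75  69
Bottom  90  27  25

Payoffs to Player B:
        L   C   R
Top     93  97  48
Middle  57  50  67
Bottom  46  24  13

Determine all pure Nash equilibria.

For each strategy profile, look for a profitable unilateral deviation.
(Top, L): Player A can switch to Bottom (79 → 90). Not NE.
(Top, C): Player A gets 85, best alternative 75; Player B gets 97, best alternative 93. No profitable deviation — NE.
(Top, R): Player A can switch to Middle (66 → 69). Not NE.
(Middle, L): Player A can switch to Top (25 → 79). Not NE.
(Middle, C): Player A can switch to Top (75 → 85). Not NE.
(Middle, R): Player A gets 69, best alternative 66; Player B gets 67, best alternative 57. No profitable deviation — NE.
(Bottom, L): Player A gets 90, best alternative 79; Player B gets 46, best alternative 24. No profitable deviation — NE.
(Bottom, C): Player A can switch to Top (27 → 85). Not NE.
(Bottom, R): Player A can switch to Top (25 → 66). Not NE.

Pure-strategy Nash equilibria: (Top, C); (Middle, R); (Bottom, L)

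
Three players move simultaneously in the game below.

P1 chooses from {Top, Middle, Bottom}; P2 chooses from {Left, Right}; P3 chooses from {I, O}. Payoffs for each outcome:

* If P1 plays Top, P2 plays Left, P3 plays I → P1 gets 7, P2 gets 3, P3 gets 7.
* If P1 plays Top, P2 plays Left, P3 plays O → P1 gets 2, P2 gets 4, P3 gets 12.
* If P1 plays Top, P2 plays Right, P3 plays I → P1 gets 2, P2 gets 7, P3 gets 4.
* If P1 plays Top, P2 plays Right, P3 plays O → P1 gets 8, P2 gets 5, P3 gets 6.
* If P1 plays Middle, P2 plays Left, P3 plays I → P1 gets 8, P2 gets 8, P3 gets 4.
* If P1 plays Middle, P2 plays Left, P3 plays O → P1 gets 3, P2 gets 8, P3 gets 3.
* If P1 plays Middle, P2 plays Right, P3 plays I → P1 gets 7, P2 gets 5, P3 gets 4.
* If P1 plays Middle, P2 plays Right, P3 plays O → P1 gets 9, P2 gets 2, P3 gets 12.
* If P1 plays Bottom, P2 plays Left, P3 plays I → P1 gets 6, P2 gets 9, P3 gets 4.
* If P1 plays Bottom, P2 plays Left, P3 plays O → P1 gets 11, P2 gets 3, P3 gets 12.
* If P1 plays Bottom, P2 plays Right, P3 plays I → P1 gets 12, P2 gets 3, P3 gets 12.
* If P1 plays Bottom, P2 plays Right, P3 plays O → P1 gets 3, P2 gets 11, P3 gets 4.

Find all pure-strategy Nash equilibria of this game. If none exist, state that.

P1 against (Left, I): payoffs 7, 8, 6 → best response Middle.
P1 against (Left, O): payoffs 2, 3, 11 → best response Bottom.
P1 against (Right, I): payoffs 2, 7, 12 → best response Bottom.
P1 against (Right, O): payoffs 8, 9, 3 → best response Middle.
P2 against (Top, I): payoffs 3, 7 → best response Right.
P2 against (Top, O): payoffs 4, 5 → best response Right.
P2 against (Middle, I): payoffs 8, 5 → best response Left.
P2 against (Middle, O): payoffs 8, 2 → best response Left.
P2 against (Bottom, I): payoffs 9, 3 → best response Left.
P2 against (Bottom, O): payoffs 3, 11 → best response Right.
P3 against (Top, Left): payoffs 7, 12 → best response O.
P3 against (Top, Right): payoffs 4, 6 → best response O.
P3 against (Middle, Left): payoffs 4, 3 → best response I.
P3 against (Middle, Right): payoffs 4, 12 → best response O.
P3 against (Bottom, Left): payoffs 4, 12 → best response O.
P3 against (Bottom, Right): payoffs 12, 4 → best response I.
Mutual best responses: (Middle, Left, I).

(Middle, Left, I)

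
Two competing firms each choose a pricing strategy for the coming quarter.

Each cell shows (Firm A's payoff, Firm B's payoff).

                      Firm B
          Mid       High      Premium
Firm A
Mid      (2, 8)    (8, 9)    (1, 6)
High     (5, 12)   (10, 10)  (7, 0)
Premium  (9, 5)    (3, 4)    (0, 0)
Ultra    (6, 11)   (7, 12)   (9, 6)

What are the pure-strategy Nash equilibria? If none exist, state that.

The unique pure-strategy Nash equilibrium is (Premium, Mid).

Mark each player's best response to every combination of opponents' strategies; a profile where every player is best-responding is a pure Nash equilibrium.
Firm A against Mid: payoffs 2, 5, 9, 6 → best response Premium.
Firm A against High: payoffs 8, 10, 3, 7 → best response High.
Firm A against Premium: payoffs 1, 7, 0, 9 → best response Ultra.
Firm B against Mid: payoffs 8, 9, 6 → best response High.
Firm B against High: payoffs 12, 10, 0 → best response Mid.
Firm B against Premium: payoffs 5, 4, 0 → best response Mid.
Firm B against Ultra: payoffs 11, 12, 6 → best response High.
Mutual best responses: (Premium, Mid).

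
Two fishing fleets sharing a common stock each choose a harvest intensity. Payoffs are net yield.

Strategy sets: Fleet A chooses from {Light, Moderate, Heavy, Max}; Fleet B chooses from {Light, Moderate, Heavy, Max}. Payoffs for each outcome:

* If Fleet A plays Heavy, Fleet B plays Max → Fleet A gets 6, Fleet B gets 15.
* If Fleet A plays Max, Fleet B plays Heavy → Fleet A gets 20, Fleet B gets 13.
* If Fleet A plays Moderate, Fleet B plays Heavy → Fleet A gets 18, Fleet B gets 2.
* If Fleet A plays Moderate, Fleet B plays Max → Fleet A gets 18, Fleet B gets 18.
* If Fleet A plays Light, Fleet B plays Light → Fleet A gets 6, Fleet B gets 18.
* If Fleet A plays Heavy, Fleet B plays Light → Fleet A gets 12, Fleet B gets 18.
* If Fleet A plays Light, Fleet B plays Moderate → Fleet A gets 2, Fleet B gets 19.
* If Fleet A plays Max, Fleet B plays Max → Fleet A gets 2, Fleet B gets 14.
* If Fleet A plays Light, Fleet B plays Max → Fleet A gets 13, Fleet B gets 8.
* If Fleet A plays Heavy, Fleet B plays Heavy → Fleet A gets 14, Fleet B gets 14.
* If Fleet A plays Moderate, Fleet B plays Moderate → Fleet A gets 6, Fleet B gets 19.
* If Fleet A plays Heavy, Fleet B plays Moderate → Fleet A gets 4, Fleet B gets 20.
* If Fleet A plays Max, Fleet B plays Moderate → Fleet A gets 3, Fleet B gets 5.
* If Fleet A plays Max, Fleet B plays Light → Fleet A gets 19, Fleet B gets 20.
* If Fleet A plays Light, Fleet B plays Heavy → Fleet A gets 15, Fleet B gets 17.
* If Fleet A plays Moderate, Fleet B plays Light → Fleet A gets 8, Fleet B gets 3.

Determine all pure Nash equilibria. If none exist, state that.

For each strategy profile, look for a profitable unilateral deviation.
(Light, Light): Fleet A can switch to Moderate (6 → 8). Not NE.
(Light, Moderate): Fleet A can switch to Moderate (2 → 6). Not NE.
(Light, Heavy): Fleet A can switch to Moderate (15 → 18). Not NE.
(Light, Max): Fleet A can switch to Moderate (13 → 18). Not NE.
(Moderate, Light): Fleet A can switch to Heavy (8 → 12). Not NE.
(Moderate, Moderate): Fleet A gets 6, best alternative 4; Fleet B gets 19, best alternative 18. No profitable deviation — NE.
(Moderate, Heavy): Fleet A can switch to Max (18 → 20). Not NE.
(Moderate, Max): Fleet B can switch to Moderate (18 → 19). Not NE.
(Heavy, Light): Fleet A can switch to Max (12 → 19). Not NE.
(Heavy, Moderate): Fleet A can switch to Moderate (4 → 6). Not NE.
(Heavy, Heavy): Fleet A can switch to Light (14 → 15). Not NE.
(Max, Light): Fleet A gets 19, best alternative 12; Fleet B gets 20, best alternative 14. No profitable deviation — NE.
(The remaining 4 profiles each have a profitable deviation by the same check.)

Pure-strategy Nash equilibria: (Moderate, Moderate); (Max, Light)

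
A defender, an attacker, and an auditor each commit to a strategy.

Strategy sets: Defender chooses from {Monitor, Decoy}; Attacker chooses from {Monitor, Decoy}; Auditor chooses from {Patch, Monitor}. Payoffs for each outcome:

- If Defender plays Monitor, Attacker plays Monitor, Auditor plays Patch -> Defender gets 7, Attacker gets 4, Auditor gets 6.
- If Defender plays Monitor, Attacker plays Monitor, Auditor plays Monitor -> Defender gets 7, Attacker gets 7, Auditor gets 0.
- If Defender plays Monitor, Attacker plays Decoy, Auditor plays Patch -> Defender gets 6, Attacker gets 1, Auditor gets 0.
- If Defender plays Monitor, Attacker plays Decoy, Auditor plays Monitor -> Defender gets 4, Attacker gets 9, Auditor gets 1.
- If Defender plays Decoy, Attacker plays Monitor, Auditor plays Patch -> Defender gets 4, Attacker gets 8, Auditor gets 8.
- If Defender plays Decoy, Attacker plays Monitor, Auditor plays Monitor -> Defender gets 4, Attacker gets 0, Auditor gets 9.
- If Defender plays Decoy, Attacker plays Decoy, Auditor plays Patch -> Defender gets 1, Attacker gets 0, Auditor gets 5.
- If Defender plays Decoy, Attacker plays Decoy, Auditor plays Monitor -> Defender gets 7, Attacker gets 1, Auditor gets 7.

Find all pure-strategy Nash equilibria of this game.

Pure-strategy Nash equilibria: (Monitor, Monitor, Patch); (Decoy, Decoy, Monitor)

Defender against (Monitor, Patch): payoffs 7, 4 → best response Monitor.
Defender against (Monitor, Monitor): payoffs 7, 4 → best response Monitor.
Defender against (Decoy, Patch): payoffs 6, 1 → best response Monitor.
Defender against (Decoy, Monitor): payoffs 4, 7 → best response Decoy.
Attacker against (Monitor, Patch): payoffs 4, 1 → best response Monitor.
Attacker against (Monitor, Monitor): payoffs 7, 9 → best response Decoy.
Attacker against (Decoy, Patch): payoffs 8, 0 → best response Monitor.
Attacker against (Decoy, Monitor): payoffs 0, 1 → best response Decoy.
Auditor against (Monitor, Monitor): payoffs 6, 0 → best response Patch.
Auditor against (Monitor, Decoy): payoffs 0, 1 → best response Monitor.
Auditor against (Decoy, Monitor): payoffs 8, 9 → best response Monitor.
Auditor against (Decoy, Decoy): payoffs 5, 7 → best response Monitor.
Mutual best responses: (Monitor, Monitor, Patch); (Decoy, Decoy, Monitor).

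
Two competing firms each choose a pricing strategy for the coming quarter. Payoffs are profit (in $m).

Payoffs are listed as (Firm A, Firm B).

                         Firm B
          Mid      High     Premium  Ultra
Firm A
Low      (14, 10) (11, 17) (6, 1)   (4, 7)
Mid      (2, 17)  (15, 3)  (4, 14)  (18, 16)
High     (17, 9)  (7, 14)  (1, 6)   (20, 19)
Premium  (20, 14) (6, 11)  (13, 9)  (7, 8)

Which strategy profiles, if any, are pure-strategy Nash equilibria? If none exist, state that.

For each strategy profile, look for a profitable unilateral deviation.
(Low, Mid): Firm A can switch to High (14 → 17). Not NE.
(Low, High): Firm A can switch to Mid (11 → 15). Not NE.
(Low, Premium): Firm A can switch to Premium (6 → 13). Not NE.
(Low, Ultra): Firm A can switch to Mid (4 → 18). Not NE.
(Mid, Mid): Firm A can switch to Low (2 → 14). Not NE.
(Mid, High): Firm B can switch to Mid (3 → 17). Not NE.
(Mid, Premium): Firm A can switch to Low (4 → 6). Not NE.
(Mid, Ultra): Firm A can switch to High (18 → 20). Not NE.
(High, Ultra): Firm A gets 20, best alternative 18; Firm B gets 19, best alternative 14. No profitable deviation — NE.
(Premium, Mid): Firm A gets 20, best alternative 17; Firm B gets 14, best alternative 11. No profitable deviation — NE.
(The remaining 6 profiles each have a profitable deviation by the same check.)

The pure Nash equilibria are (High, Ultra), (Premium, Mid).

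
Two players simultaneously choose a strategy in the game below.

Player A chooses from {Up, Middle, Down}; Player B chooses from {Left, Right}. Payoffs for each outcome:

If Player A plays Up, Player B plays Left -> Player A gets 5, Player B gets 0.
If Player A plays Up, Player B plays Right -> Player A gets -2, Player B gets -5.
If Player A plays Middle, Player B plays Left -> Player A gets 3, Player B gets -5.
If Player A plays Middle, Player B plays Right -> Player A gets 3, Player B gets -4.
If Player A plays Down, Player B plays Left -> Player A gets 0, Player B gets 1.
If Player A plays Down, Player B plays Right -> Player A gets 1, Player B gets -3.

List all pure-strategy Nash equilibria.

Check each profile: it is a Nash equilibrium iff no player can strictly gain by switching unilaterally.
(Up, Left): Player A gets 5, best alternative 3; Player B gets 0, best alternative -5. No profitable deviation — NE.
(Up, Right): Player A can switch to Middle (-2 → 3). Not NE.
(Middle, Left): Player A can switch to Up (3 → 5). Not NE.
(Middle, Right): Player A gets 3, best alternative 1; Player B gets -4, best alternative -5. No profitable deviation — NE.
(Down, Left): Player A can switch to Up (0 → 5). Not NE.
(Down, Right): Player A can switch to Middle (1 → 3). Not NE.

Pure-strategy Nash equilibria: (Up, Left); (Middle, Right)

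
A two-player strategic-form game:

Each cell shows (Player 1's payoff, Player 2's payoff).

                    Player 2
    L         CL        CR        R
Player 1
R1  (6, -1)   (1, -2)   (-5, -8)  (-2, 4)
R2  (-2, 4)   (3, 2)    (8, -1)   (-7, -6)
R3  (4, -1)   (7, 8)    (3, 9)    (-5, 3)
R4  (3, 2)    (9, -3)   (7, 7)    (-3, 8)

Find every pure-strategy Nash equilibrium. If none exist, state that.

The unique pure-strategy Nash equilibrium is (R1, R).

Player 1 against L: payoffs 6, -2, 4, 3 → best response R1.
Player 1 against CL: payoffs 1, 3, 7, 9 → best response R4.
Player 1 against CR: payoffs -5, 8, 3, 7 → best response R2.
Player 1 against R: payoffs -2, -7, -5, -3 → best response R1.
Player 2 against R1: payoffs -1, -2, -8, 4 → best response R.
Player 2 against R2: payoffs 4, 2, -1, -6 → best response L.
Player 2 against R3: payoffs -1, 8, 9, 3 → best response CR.
Player 2 against R4: payoffs 2, -3, 7, 8 → best response R.
Mutual best responses: (R1, R).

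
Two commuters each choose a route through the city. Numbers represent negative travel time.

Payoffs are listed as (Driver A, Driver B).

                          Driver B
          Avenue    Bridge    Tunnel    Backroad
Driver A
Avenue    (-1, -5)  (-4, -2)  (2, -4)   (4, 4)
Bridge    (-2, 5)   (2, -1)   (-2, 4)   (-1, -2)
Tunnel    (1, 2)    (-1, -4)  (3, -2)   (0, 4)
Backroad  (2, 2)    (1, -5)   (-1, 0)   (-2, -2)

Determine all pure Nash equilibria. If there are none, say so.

The pure Nash equilibria are (Avenue, Backroad) and (Backroad, Avenue).

Driver A against Avenue: payoffs -1, -2, 1, 2 → best response Backroad.
Driver A against Bridge: payoffs -4, 2, -1, 1 → best response Bridge.
Driver A against Tunnel: payoffs 2, -2, 3, -1 → best response Tunnel.
Driver A against Backroad: payoffs 4, -1, 0, -2 → best response Avenue.
Driver B against Avenue: payoffs -5, -2, -4, 4 → best response Backroad.
Driver B against Bridge: payoffs 5, -1, 4, -2 → best response Avenue.
Driver B against Tunnel: payoffs 2, -4, -2, 4 → best response Backroad.
Driver B against Backroad: payoffs 2, -5, 0, -2 → best response Avenue.
Mutual best responses: (Avenue, Backroad); (Backroad, Avenue).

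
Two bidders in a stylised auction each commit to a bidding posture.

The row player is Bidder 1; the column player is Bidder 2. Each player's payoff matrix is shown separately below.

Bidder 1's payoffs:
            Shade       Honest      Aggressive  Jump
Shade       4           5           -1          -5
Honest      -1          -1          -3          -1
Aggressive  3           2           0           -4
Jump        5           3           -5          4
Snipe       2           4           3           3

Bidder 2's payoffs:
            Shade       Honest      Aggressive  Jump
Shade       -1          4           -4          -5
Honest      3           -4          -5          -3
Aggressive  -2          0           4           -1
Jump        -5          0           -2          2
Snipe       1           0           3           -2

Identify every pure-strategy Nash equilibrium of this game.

Bidder 1 against Shade: payoffs 4, -1, 3, 5, 2 → best response Jump.
Bidder 1 against Honest: payoffs 5, -1, 2, 3, 4 → best response Shade.
Bidder 1 against Aggressive: payoffs -1, -3, 0, -5, 3 → best response Snipe.
Bidder 1 against Jump: payoffs -5, -1, -4, 4, 3 → best response Jump.
Bidder 2 against Shade: payoffs -1, 4, -4, -5 → best response Honest.
Bidder 2 against Honest: payoffs 3, -4, -5, -3 → best response Shade.
Bidder 2 against Aggressive: payoffs -2, 0, 4, -1 → best response Aggressive.
Bidder 2 against Jump: payoffs -5, 0, -2, 2 → best response Jump.
Bidder 2 against Snipe: payoffs 1, 0, 3, -2 → best response Aggressive.
Mutual best responses: (Shade, Honest); (Jump, Jump); (Snipe, Aggressive).

Pure-strategy Nash equilibria: (Shade, Honest); (Jump, Jump); (Snipe, Aggressive)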